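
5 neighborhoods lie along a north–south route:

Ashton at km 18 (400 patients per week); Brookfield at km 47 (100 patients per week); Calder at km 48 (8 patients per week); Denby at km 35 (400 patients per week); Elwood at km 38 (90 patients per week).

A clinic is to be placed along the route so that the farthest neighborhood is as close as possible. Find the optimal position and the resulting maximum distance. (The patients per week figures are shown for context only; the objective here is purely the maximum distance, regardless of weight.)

The 1-center on a line is the midpoint of the two extreme points: leftmost at 18, rightmost at 48.
Optimal location = (18 + 48)/2 = 33; maximum distance = (48 − 18)/2 = 15.

location 33, max distance 15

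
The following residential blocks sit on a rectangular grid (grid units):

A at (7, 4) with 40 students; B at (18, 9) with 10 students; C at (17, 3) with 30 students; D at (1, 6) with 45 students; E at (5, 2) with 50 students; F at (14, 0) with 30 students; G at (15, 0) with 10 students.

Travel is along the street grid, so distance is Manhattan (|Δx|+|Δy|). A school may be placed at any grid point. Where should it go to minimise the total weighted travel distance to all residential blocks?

Manhattan distance separates: Σwᵢ(|x−xᵢ|+|y−yᵢ|) = Σwᵢ|x−xᵢ| + Σwᵢ|y−yᵢ|, so x and y are optimised independently as 1-D weighted medians.
Total weight W = 215; half = 107.5.
x-coordinate, sorted with cumulative weight:
  x=1 (D, w=45) cum 45
  x=5 (E, w=50) cum 95
  x=7 (A, w=40) cum 135  ← median
  x=14 (F, w=30) cum 165
  x=15 (G, w=10) cum 175
  x=17 (C, w=30) cum 205
  x=18 (B, w=10) cum 215
⇒ x* = 7
y-coordinate, sorted with cumulative weight:
  y=0 (F, w=30) cum 30
  y=0 (G, w=10) cum 40
  y=2 (E, w=50) cum 90
  y=3 (C, w=30) cum 120  ← median
  y=4 (A, w=40) cum 160
  y=6 (D, w=45) cum 205
  y=9 (B, w=10) cum 215
⇒ y* = 3

(7, 3)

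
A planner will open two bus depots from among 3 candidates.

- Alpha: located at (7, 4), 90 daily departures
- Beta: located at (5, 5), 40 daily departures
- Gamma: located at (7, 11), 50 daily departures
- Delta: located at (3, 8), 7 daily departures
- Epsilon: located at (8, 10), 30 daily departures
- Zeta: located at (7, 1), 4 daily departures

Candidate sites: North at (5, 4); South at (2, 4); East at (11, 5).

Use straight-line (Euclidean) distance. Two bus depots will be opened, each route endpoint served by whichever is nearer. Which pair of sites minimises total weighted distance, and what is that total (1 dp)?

{North, East}, total 801.2

Evaluate every pair (each demand assigned to the nearer of the two):
  {North, East}: total = 801.2
  {North, South}: total = 828.5
  {South, East}: total = 1084.5
Best pair: {North, East} with total 801.2.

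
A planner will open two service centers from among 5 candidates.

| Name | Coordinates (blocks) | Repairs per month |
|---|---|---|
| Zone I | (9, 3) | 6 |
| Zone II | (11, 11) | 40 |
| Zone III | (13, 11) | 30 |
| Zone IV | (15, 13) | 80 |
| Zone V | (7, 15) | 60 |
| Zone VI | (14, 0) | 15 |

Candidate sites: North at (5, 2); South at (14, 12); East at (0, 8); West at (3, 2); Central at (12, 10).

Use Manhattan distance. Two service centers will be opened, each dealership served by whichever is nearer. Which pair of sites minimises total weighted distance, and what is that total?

{South, Central}, total 1140

Evaluate every pair (each demand assigned to the nearer of the two):
  {South, Central}: total = 1140
  {North, South}: total = 1175
  {South, West}: total = 1202
  {South, East}: total = 1244
  {North, Central}: total = 1415
  {West, Central}: total = 1442
  {East, Central}: total = 1460
  {North, East}: total = 3675
  {East, West}: total = 3717
  {North, West}: total = 3885
Best pair: {South, Central} with total 1140.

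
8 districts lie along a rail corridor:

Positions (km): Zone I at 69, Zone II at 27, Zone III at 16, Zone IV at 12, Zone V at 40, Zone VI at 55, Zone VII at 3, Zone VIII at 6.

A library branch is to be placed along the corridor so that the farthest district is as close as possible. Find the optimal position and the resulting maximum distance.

location 36, max distance 33

The 1-center on a line is the midpoint of the two extreme points: leftmost at 3, rightmost at 69.
Optimal location = (3 + 69)/2 = 36; maximum distance = (69 − 3)/2 = 33.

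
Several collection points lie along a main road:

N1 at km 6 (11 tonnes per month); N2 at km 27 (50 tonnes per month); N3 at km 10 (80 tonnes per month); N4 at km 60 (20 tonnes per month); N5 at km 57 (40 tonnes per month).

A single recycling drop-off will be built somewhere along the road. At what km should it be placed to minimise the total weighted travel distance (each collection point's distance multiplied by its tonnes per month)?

x = 27

For a sum of weighted absolute distances on a line, the optimum is the weighted median (not the mean). Total weight W = 201; half-weight = 100.5.
Sort by position and accumulate weight:
  km 6 (N1, w=11) → cum 11
  km 10 (N3, w=80) → cum 91
  km 27 (N2, w=50) → cum 141  ≥ 100.5 → median here
  km 57 (N5, w=40) → cum 181
  km 60 (N4, w=20) → cum 201
Optimal location: km 27.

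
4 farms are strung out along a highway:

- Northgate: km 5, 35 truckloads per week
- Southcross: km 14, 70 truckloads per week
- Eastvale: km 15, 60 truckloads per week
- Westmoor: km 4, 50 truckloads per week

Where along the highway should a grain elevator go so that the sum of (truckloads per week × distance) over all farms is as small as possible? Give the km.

For a sum of weighted absolute distances on a line, the optimum is the weighted median (not the mean). Total weight W = 215; half-weight = 107.5.
Sort by position and accumulate weight:
  km 4 (Westmoor, w=50) → cum 50
  km 5 (Northgate, w=35) → cum 85
  km 14 (Southcross, w=70) → cum 155  ≥ 107.5 → median here
  km 15 (Eastvale, w=60) → cum 215
Optimal location: km 14.

x = 14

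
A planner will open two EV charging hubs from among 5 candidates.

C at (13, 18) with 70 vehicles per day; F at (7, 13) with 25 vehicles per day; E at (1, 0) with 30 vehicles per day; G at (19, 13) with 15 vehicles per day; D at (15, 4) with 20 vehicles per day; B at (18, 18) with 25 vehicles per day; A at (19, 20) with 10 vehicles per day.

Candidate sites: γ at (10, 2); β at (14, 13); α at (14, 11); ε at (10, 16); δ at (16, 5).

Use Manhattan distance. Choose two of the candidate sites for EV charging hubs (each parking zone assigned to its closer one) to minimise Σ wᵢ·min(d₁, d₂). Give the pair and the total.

Evaluate every pair (each demand assigned to the nearer of the two):
  {γ, β}: total = 1485
  {γ, ε}: total = 1530
  {β, δ}: total = 1655
  {ε, δ}: total = 1685
  {γ, α}: total = 1775
  {α, ε}: total = 1865
  {β, ε}: total = 1870
  {β, α}: total = 1895
  {α, δ}: total = 1945
  {γ, δ}: total = 2560
Best pair: {γ, β} with total 1485.

{γ, β}, total 1485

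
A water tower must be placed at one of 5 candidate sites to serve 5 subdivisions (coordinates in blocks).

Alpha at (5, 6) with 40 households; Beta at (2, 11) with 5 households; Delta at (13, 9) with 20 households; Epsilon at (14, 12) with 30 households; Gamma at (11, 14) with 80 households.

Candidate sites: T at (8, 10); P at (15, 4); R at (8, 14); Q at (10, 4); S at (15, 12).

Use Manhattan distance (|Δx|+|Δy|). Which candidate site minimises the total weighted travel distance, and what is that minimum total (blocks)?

R, total 1165 blocks

Total weighted distance at each candidate:
  T (8, 10): total = 1235
  P (15, 4): total = 2110
  R (8, 14): total = 1165
  Q (10, 4): total = 1755
  S (15, 12): total = 1320
Minimum is at R with total 1165 blocks.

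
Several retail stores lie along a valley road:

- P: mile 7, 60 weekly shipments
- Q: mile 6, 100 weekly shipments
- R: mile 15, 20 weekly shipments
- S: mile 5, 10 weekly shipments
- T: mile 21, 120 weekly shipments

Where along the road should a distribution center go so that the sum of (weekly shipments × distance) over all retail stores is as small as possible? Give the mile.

For a sum of weighted absolute distances on a line, the optimum is the weighted median (not the mean). Total weight W = 310; half-weight = 155.
Sort by position and accumulate weight:
  mile 5 (S, w=10) → cum 10
  mile 6 (Q, w=100) → cum 110
  mile 7 (P, w=60) → cum 170  ≥ 155 → median here
  mile 15 (R, w=20) → cum 190
  mile 21 (T, w=120) → cum 310
Optimal location: mile 7.

x = 7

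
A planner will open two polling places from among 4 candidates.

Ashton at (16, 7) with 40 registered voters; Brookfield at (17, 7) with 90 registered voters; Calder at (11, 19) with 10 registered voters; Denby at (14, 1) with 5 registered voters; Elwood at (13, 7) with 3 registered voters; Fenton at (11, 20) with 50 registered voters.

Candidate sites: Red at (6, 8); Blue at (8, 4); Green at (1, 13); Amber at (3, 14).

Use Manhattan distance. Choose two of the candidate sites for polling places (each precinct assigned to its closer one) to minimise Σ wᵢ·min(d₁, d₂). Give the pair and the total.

{Blue, Amber}, total 2419

Evaluate every pair (each demand assigned to the nearer of the two):
  {Blue, Amber}: total = 2419
  {Red, Amber}: total = 2449
  {Red, Blue}: total = 2599
  {Blue, Green}: total = 2599
  {Red, Green}: total = 2629
  {Green, Amber}: total = 3691
Best pair: {Blue, Amber} with total 2419.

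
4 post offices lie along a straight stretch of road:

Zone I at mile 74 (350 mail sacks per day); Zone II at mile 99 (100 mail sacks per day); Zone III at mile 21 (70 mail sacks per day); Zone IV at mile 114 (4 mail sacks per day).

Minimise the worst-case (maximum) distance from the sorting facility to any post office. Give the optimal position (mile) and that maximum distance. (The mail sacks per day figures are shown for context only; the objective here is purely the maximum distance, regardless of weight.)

location 67.5, max distance 46.5

The 1-center on a line is the midpoint of the two extreme points: leftmost at 21, rightmost at 114.
Optimal location = (21 + 114)/2 = 67.5; maximum distance = (114 − 21)/2 = 46.5.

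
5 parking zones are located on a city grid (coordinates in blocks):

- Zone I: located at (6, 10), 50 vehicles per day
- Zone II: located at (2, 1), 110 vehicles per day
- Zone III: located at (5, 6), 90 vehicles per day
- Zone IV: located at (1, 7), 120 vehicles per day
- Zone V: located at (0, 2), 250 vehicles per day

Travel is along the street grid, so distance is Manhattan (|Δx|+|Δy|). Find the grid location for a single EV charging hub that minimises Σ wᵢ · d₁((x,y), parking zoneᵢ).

(1, 2)

Manhattan distance separates: Σwᵢ(|x−xᵢ|+|y−yᵢ|) = Σwᵢ|x−xᵢ| + Σwᵢ|y−yᵢ|, so x and y are optimised independently as 1-D weighted medians.
Total weight W = 620; half = 310.
x-coordinate, sorted with cumulative weight:
  x=0 (Zone V, w=250) cum 250
  x=1 (Zone IV, w=120) cum 370  ← median
  x=2 (Zone II, w=110) cum 480
  x=5 (Zone III, w=90) cum 570
  x=6 (Zone I, w=50) cum 620
⇒ x* = 1
y-coordinate, sorted with cumulative weight:
  y=1 (Zone II, w=110) cum 110
  y=2 (Zone V, w=250) cum 360  ← median
  y=6 (Zone III, w=90) cum 450
  y=7 (Zone IV, w=120) cum 570
  y=10 (Zone I, w=50) cum 620
⇒ y* = 2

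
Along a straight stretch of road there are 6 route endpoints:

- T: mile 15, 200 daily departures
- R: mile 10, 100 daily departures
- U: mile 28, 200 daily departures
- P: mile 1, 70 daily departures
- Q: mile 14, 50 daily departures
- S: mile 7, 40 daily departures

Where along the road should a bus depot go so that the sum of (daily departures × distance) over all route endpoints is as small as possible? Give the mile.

For a sum of weighted absolute distances on a line, the optimum is the weighted median (not the mean). Total weight W = 660; half-weight = 330.
Sort by position and accumulate weight:
  mile 1 (P, w=70) → cum 70
  mile 7 (S, w=40) → cum 110
  mile 10 (R, w=100) → cum 210
  mile 14 (Q, w=50) → cum 260
  mile 15 (T, w=200) → cum 460  ≥ 330 → median here
  mile 28 (U, w=200) → cum 660
Optimal location: mile 15.

x = 15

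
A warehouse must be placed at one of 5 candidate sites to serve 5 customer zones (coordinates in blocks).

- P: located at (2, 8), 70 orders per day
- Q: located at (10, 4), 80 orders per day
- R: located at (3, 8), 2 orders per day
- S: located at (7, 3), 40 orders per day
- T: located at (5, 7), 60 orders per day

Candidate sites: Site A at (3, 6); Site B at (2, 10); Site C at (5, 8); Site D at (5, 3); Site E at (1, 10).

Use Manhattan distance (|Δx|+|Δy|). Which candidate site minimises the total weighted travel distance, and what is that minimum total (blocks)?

Site C, total 1274 blocks

Total weighted distance at each candidate:
  Site A (3, 6): total = 1394
  Site B (2, 10): total = 2106
  Site C (5, 8): total = 1274
  Site D (5, 3): total = 1374
  Site E (1, 10): total = 2358
Minimum is at Site C with total 1274 blocks.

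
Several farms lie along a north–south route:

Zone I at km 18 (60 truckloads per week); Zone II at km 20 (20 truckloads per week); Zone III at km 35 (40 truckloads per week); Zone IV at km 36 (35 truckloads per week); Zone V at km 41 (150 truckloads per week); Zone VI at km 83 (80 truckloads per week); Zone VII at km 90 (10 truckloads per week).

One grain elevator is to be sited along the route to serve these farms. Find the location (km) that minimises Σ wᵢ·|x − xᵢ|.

x = 41

For a sum of weighted absolute distances on a line, the optimum is the weighted median (not the mean). Total weight W = 395; half-weight = 197.5.
Sort by position and accumulate weight:
  km 18 (Zone I, w=60) → cum 60
  km 20 (Zone II, w=20) → cum 80
  km 35 (Zone III, w=40) → cum 120
  km 36 (Zone IV, w=35) → cum 155
  km 41 (Zone V, w=150) → cum 305  ≥ 197.5 → median here
  km 83 (Zone VI, w=80) → cum 385
  km 90 (Zone VII, w=10) → cum 395
Optimal location: km 41.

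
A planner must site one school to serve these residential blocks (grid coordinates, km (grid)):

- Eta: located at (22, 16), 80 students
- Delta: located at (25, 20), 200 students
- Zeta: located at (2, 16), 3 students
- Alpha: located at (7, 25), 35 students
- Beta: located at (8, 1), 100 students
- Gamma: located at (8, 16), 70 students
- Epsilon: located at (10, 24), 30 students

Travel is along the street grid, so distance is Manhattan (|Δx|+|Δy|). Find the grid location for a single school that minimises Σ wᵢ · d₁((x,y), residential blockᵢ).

Manhattan distance separates: Σwᵢ(|x−xᵢ|+|y−yᵢ|) = Σwᵢ|x−xᵢ| + Σwᵢ|y−yᵢ|, so x and y are optimised independently as 1-D weighted medians.
Total weight W = 518; half = 259.
x-coordinate, sorted with cumulative weight:
  x=2 (Zeta, w=3) cum 3
  x=7 (Alpha, w=35) cum 38
  x=8 (Beta, w=100) cum 138
  x=8 (Gamma, w=70) cum 208
  x=10 (Epsilon, w=30) cum 238
  x=22 (Eta, w=80) cum 318  ← median
  x=25 (Delta, w=200) cum 518
⇒ x* = 22
y-coordinate, sorted with cumulative weight:
  y=1 (Beta, w=100) cum 100
  y=16 (Eta, w=80) cum 180
  y=16 (Zeta, w=3) cum 183
  y=16 (Gamma, w=70) cum 253
  y=20 (Delta, w=200) cum 453  ← median
  y=24 (Epsilon, w=30) cum 483
  y=25 (Alpha, w=35) cum 518
⇒ y* = 20

(22, 20)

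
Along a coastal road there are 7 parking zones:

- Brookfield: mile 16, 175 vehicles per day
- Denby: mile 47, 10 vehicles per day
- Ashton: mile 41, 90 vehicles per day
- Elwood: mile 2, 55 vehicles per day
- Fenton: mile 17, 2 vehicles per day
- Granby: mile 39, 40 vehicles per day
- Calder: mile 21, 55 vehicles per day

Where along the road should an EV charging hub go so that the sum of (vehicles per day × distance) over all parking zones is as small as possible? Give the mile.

For a sum of weighted absolute distances on a line, the optimum is the weighted median (not the mean). Total weight W = 427; half-weight = 213.5.
Sort by position and accumulate weight:
  mile 2 (Elwood, w=55) → cum 55
  mile 16 (Brookfield, w=175) → cum 230  ≥ 213.5 → median here
  mile 17 (Fenton, w=2) → cum 232
  mile 21 (Calder, w=55) → cum 287
  mile 39 (Granby, w=40) → cum 327
  mile 41 (Ashton, w=90) → cum 417
  mile 47 (Denby, w=10) → cum 427
Optimal location: mile 16.

x = 16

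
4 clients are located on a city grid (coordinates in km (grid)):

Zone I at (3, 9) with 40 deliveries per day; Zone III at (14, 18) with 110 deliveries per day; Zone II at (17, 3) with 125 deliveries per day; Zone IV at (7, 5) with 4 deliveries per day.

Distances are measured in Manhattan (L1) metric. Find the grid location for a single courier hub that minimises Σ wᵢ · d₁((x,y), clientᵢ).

Manhattan distance separates: Σwᵢ(|x−xᵢ|+|y−yᵢ|) = Σwᵢ|x−xᵢ| + Σwᵢ|y−yᵢ|, so x and y are optimised independently as 1-D weighted medians.
Total weight W = 279; half = 139.5.
x-coordinate, sorted with cumulative weight:
  x=3 (Zone I, w=40) cum 40
  x=7 (Zone IV, w=4) cum 44
  x=14 (Zone III, w=110) cum 154  ← median
  x=17 (Zone II, w=125) cum 279
⇒ x* = 14
y-coordinate, sorted with cumulative weight:
  y=3 (Zone II, w=125) cum 125
  y=5 (Zone IV, w=4) cum 129
  y=9 (Zone I, w=40) cum 169  ← median
  y=18 (Zone III, w=110) cum 279
⇒ y* = 9

(14, 9)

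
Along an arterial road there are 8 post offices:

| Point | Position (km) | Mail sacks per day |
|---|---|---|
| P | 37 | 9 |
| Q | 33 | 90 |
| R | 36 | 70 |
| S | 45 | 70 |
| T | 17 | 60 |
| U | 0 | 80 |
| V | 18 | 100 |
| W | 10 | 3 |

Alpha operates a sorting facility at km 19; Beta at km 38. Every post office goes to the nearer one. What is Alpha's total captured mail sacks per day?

243

The indifferent point is the midpoint (19+38)/2 = 28.5; post offices left of it (closer to Alpha at 19) go to Alpha, those right go to Beta.
  U at 0 (w=80) → Alpha
  W at 10 (w=3) → Alpha
  T at 17 (w=60) → Alpha
  V at 18 (w=100) → Alpha
  Q at 33 (w=90) → Beta
  R at 36 (w=70) → Beta
  P at 37 (w=9) → Beta
  S at 45 (w=70) → Beta
Alpha captures 243; Beta captures 239.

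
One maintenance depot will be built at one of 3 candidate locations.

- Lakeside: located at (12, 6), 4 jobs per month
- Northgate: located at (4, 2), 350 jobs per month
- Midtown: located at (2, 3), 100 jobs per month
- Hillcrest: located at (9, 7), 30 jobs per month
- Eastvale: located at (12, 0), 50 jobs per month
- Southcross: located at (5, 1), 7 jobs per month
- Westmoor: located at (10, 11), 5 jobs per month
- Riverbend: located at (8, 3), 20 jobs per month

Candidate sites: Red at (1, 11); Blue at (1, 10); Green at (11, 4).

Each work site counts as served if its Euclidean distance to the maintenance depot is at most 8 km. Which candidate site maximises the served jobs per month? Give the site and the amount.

Coverage radius r = 8 km; a point is covered iff (Δx)²+(Δy)² ≤ 8² = 64.
  Red (1, 11): covers {none} → 0
  Blue (1, 10): covers {Midtown} → 100
  Green (11, 4): covers {Lakeside, Northgate, Hillcrest, Eastvale, Southcross, Westmoor, Riverbend} → 466
Maximum coverage at Green: 466 jobs per month.

Green, covering 466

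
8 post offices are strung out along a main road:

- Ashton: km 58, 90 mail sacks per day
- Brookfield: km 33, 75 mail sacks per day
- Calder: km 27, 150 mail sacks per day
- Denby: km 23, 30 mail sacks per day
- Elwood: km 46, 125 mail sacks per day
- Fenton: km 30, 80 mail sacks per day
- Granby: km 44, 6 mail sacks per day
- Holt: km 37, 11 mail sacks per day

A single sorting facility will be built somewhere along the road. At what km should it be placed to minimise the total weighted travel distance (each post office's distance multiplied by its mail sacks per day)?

For a sum of weighted absolute distances on a line, the optimum is the weighted median (not the mean). Total weight W = 567; half-weight = 283.5.
Sort by position and accumulate weight:
  km 23 (Denby, w=30) → cum 30
  km 27 (Calder, w=150) → cum 180
  km 30 (Fenton, w=80) → cum 260
  km 33 (Brookfield, w=75) → cum 335  ≥ 283.5 → median here
  km 37 (Holt, w=11) → cum 346
  km 44 (Granby, w=6) → cum 352
  km 46 (Elwood, w=125) → cum 477
  km 58 (Ashton, w=90) → cum 567
Optimal location: km 33.

x = 33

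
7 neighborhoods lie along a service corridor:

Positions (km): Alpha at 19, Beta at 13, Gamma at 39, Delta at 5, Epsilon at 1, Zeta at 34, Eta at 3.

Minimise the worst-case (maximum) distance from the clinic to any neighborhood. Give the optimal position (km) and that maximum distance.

The 1-center on a line is the midpoint of the two extreme points: leftmost at 1, rightmost at 39.
Optimal location = (1 + 39)/2 = 20; maximum distance = (39 − 1)/2 = 19.

location 20, max distance 19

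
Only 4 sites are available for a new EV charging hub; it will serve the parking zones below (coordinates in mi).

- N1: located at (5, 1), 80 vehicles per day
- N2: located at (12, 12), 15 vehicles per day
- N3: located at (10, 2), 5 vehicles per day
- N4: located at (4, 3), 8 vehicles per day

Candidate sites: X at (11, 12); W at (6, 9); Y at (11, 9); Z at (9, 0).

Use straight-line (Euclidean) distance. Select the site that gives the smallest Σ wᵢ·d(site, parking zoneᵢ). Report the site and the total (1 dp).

Total weighted distance at each candidate:
  X (11, 12): total = 1158.9
  W (6, 9): total = 836.5
  Y (11, 9): total = 956.5
  Z (9, 0): total = 573.2
Minimum is at Z with total 573.2 mi.

Z, total 573.2 mi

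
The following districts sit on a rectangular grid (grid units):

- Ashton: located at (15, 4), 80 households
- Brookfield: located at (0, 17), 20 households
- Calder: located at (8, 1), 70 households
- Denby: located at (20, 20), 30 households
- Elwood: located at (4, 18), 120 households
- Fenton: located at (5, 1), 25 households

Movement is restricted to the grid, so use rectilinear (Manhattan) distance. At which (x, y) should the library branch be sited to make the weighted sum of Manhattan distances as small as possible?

Manhattan distance separates: Σwᵢ(|x−xᵢ|+|y−yᵢ|) = Σwᵢ|x−xᵢ| + Σwᵢ|y−yᵢ|, so x and y are optimised independently as 1-D weighted medians.
Total weight W = 345; half = 172.5.
x-coordinate, sorted with cumulative weight:
  x=0 (Brookfield, w=20) cum 20
  x=4 (Elwood, w=120) cum 140
  x=5 (Fenton, w=25) cum 165
  x=8 (Calder, w=70) cum 235  ← median
  x=15 (Ashton, w=80) cum 315
  x=20 (Denby, w=30) cum 345
⇒ x* = 8
y-coordinate, sorted with cumulative weight:
  y=1 (Calder, w=70) cum 70
  y=1 (Fenton, w=25) cum 95
  y=4 (Ashton, w=80) cum 175  ← median
  y=17 (Brookfield, w=20) cum 195
  y=18 (Elwood, w=120) cum 315
  y=20 (Denby, w=30) cum 345
⇒ y* = 4

(8, 4)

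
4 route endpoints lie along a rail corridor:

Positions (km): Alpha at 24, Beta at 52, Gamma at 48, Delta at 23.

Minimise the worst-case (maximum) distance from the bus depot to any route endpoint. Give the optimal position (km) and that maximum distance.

The 1-center on a line is the midpoint of the two extreme points: leftmost at 23, rightmost at 52.
Optimal location = (23 + 52)/2 = 37.5; maximum distance = (52 − 23)/2 = 14.5.

location 37.5, max distance 14.5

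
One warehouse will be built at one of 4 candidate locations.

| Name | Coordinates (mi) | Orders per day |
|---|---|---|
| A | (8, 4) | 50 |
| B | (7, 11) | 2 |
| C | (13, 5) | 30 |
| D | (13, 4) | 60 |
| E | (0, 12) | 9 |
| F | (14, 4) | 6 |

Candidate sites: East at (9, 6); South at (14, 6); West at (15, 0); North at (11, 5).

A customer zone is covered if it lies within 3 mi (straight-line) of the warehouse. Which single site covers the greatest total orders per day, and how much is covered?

Coverage radius r = 3 mi; a point is covered iff (Δx)²+(Δy)² ≤ 3² = 9.
  East (9, 6): covers {A} → 50
  South (14, 6): covers {C, D, F} → 96
  West (15, 0): covers {none} → 0
  North (11, 5): covers {C, D} → 90
Maximum coverage at South: 96 orders per day.

South, covering 96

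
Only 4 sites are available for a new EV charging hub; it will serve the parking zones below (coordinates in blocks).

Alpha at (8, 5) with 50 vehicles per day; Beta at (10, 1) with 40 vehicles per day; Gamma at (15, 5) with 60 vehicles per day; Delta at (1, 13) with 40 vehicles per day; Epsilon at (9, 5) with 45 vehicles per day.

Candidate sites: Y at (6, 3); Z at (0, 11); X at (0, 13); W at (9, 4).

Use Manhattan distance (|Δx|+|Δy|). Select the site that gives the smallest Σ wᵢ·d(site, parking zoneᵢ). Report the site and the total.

W, total 1405 blocks

Total weighted distance at each candidate:
  Y (6, 3): total = 1925
  Z (0, 11): total = 3555
  X (0, 13): total = 3865
  W (9, 4): total = 1405
Minimum is at W with total 1405 blocks.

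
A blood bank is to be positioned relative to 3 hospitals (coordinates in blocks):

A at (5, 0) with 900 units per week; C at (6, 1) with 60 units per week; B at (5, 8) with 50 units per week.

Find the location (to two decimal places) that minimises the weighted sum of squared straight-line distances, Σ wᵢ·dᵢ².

The minimiser of Σwᵢ‖p−pᵢ‖² is the weighted centroid p* = (Σwᵢpᵢ)/(Σwᵢ).
Σwᵢ = 1010.
Σwᵢxᵢ = 900·5 + 60·6 + 50·5 = 5110.
Σwᵢyᵢ = 900·0 + 60·1 + 50·8 = 460.
x* = 5110/1010 = 5.06, y* = 460/1010 = 0.46.

(5.06, 0.46)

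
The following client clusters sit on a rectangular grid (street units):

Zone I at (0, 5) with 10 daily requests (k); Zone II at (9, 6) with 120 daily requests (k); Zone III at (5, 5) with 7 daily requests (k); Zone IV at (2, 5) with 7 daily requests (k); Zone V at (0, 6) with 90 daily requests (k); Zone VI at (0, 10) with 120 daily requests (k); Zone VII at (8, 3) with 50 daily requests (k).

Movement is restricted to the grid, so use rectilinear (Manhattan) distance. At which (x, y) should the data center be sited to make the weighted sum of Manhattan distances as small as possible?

(0, 6)

Manhattan distance separates: Σwᵢ(|x−xᵢ|+|y−yᵢ|) = Σwᵢ|x−xᵢ| + Σwᵢ|y−yᵢ|, so x and y are optimised independently as 1-D weighted medians.
Total weight W = 404; half = 202.
x-coordinate, sorted with cumulative weight:
  x=0 (Zone I, w=10) cum 10
  x=0 (Zone V, w=90) cum 100
  x=0 (Zone VI, w=120) cum 220  ← median
  x=2 (Zone IV, w=7) cum 227
  x=5 (Zone III, w=7) cum 234
  x=8 (Zone VII, w=50) cum 284
  x=9 (Zone II, w=120) cum 404
⇒ x* = 0
y-coordinate, sorted with cumulative weight:
  y=3 (Zone VII, w=50) cum 50
  y=5 (Zone I, w=10) cum 60
  y=5 (Zone III, w=7) cum 67
  y=5 (Zone IV, w=7) cum 74
  y=6 (Zone II, w=120) cum 194
  y=6 (Zone V, w=90) cum 284  ← median
  y=10 (Zone VI, w=120) cum 404
⇒ y* = 6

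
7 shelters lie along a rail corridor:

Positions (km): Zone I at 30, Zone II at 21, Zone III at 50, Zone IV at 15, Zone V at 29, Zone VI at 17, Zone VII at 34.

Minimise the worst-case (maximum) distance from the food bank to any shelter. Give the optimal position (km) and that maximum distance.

location 32.5, max distance 17.5

The 1-center on a line is the midpoint of the two extreme points: leftmost at 15, rightmost at 50.
Optimal location = (15 + 50)/2 = 32.5; maximum distance = (50 − 15)/2 = 17.5.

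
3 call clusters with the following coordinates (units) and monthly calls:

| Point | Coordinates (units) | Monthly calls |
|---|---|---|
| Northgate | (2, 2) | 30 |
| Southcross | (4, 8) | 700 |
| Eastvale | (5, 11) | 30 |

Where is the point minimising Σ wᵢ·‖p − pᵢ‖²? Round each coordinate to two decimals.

(3.96, 7.88)

The minimiser of Σwᵢ‖p−pᵢ‖² is the weighted centroid p* = (Σwᵢpᵢ)/(Σwᵢ).
Σwᵢ = 760.
Σwᵢxᵢ = 30·2 + 700·4 + 30·5 = 3010.
Σwᵢyᵢ = 30·2 + 700·8 + 30·11 = 5990.
x* = 3010/760 = 3.96, y* = 5990/760 = 7.88.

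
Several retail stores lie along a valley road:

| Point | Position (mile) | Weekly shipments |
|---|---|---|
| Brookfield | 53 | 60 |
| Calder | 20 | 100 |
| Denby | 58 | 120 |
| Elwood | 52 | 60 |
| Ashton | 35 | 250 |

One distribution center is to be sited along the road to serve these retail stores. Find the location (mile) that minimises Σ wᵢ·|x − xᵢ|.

x = 35

For a sum of weighted absolute distances on a line, the optimum is the weighted median (not the mean). Total weight W = 590; half-weight = 295.
Sort by position and accumulate weight:
  mile 20 (Calder, w=100) → cum 100
  mile 35 (Ashton, w=250) → cum 350  ≥ 295 → median here
  mile 52 (Elwood, w=60) → cum 410
  mile 53 (Brookfield, w=60) → cum 470
  mile 58 (Denby, w=120) → cum 590
Optimal location: mile 35.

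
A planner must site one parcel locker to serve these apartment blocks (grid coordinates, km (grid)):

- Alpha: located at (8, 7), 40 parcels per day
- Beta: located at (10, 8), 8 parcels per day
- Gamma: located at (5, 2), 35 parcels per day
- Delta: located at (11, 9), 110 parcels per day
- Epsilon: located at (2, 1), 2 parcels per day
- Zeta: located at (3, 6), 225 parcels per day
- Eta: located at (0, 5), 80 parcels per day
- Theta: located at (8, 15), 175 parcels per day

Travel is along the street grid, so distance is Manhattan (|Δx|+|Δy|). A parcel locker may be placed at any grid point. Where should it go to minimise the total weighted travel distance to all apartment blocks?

Manhattan distance separates: Σwᵢ(|x−xᵢ|+|y−yᵢ|) = Σwᵢ|x−xᵢ| + Σwᵢ|y−yᵢ|, so x and y are optimised independently as 1-D weighted medians.
Total weight W = 675; half = 337.5.
x-coordinate, sorted with cumulative weight:
  x=0 (Eta, w=80) cum 80
  x=2 (Epsilon, w=2) cum 82
  x=3 (Zeta, w=225) cum 307
  x=5 (Gamma, w=35) cum 342  ← median
  x=8 (Alpha, w=40) cum 382
  x=8 (Theta, w=175) cum 557
  x=10 (Beta, w=8) cum 565
  x=11 (Delta, w=110) cum 675
⇒ x* = 5
y-coordinate, sorted with cumulative weight:
  y=1 (Epsilon, w=2) cum 2
  y=2 (Gamma, w=35) cum 37
  y=5 (Eta, w=80) cum 117
  y=6 (Zeta, w=225) cum 342  ← median
  y=7 (Alpha, w=40) cum 382
  y=8 (Beta, w=8) cum 390
  y=9 (Delta, w=110) cum 500
  y=15 (Theta, w=175) cum 675
⇒ y* = 6

(5, 6)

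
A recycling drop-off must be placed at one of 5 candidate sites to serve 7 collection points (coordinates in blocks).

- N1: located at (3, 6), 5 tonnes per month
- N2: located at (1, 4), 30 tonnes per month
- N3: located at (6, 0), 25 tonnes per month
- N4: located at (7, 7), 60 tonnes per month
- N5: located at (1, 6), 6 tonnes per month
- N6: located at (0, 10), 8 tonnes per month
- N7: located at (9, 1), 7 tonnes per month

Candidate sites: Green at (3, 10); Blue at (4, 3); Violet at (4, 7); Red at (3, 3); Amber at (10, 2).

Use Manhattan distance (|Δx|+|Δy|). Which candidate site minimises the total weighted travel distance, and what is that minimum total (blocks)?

Violet, total 752 blocks

Total weighted distance at each candidate:
  Green (3, 10): total = 1170
  Blue (4, 3): total = 858
  Violet (4, 7): total = 752
  Red (3, 3): total = 901
  Amber (10, 2): total = 1251
Minimum is at Violet with total 752 blocks.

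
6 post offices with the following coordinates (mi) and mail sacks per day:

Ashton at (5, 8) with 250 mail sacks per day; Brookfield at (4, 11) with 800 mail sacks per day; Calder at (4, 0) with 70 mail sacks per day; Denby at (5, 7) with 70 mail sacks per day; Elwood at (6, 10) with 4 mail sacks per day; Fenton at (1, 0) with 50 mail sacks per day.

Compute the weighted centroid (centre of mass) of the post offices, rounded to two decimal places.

The minimiser of Σwᵢ‖p−pᵢ‖² is the weighted centroid p* = (Σwᵢpᵢ)/(Σwᵢ).
Σwᵢ = 1244.
Σwᵢxᵢ = 250·5 + 800·4 + 70·4 + 70·5 + 4·6 + 50·1 = 5154.
Σwᵢyᵢ = 250·8 + 800·11 + 70·0 + 70·7 + 4·10 + 50·0 = 11330.
x* = 5154/1244 = 4.14, y* = 11330/1244 = 9.11.

(4.14, 9.11)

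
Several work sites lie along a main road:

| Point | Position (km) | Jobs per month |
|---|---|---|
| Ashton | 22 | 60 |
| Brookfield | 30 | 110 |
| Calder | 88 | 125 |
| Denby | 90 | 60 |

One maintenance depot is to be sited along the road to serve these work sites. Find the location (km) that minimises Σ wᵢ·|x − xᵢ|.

For a sum of weighted absolute distances on a line, the optimum is the weighted median (not the mean). Total weight W = 355; half-weight = 177.5.
Sort by position and accumulate weight:
  km 22 (Ashton, w=60) → cum 60
  km 30 (Brookfield, w=110) → cum 170
  km 88 (Calder, w=125) → cum 295  ≥ 177.5 → median here
  km 90 (Denby, w=60) → cum 355
Optimal location: km 88.

x = 88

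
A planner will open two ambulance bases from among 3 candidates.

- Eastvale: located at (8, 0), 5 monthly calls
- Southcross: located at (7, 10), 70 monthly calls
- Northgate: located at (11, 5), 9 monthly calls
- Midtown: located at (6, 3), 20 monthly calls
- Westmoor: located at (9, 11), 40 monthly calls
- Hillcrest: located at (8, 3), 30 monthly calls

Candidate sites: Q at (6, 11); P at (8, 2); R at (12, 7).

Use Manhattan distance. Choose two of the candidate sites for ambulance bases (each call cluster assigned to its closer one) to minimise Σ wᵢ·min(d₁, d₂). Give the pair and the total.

Evaluate every pair (each demand assigned to the nearer of the two):
  {Q, P}: total = 414
  {Q, R}: total = 742
  {P, R}: total = 967
Best pair: {Q, P} with total 414.

{Q, P}, total 414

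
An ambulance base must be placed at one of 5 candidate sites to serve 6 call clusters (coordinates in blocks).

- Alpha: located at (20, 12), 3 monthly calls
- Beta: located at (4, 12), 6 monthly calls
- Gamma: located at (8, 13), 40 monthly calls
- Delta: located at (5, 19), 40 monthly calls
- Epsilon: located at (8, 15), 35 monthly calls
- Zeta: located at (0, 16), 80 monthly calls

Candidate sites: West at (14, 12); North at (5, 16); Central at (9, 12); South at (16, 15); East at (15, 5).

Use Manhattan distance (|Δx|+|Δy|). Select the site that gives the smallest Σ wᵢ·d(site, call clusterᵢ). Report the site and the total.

North, total 987 blocks

Total weighted distance at each candidate:
  West (14, 12): total = 2753
  North (5, 16): total = 987
  Central (9, 12): total = 1763
  South (16, 15): total = 2751
  East (15, 5): total = 4379
Minimum is at North with total 987 blocks.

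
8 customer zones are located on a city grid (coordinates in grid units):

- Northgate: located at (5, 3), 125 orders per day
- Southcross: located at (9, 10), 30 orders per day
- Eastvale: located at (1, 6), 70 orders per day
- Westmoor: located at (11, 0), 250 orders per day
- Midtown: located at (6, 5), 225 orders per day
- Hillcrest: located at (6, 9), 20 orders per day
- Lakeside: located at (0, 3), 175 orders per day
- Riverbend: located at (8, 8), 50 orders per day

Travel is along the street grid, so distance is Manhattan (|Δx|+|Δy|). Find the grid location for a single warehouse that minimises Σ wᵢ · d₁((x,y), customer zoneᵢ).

(6, 3)

Manhattan distance separates: Σwᵢ(|x−xᵢ|+|y−yᵢ|) = Σwᵢ|x−xᵢ| + Σwᵢ|y−yᵢ|, so x and y are optimised independently as 1-D weighted medians.
Total weight W = 945; half = 472.5.
x-coordinate, sorted with cumulative weight:
  x=0 (Lakeside, w=175) cum 175
  x=1 (Eastvale, w=70) cum 245
  x=5 (Northgate, w=125) cum 370
  x=6 (Midtown, w=225) cum 595  ← median
  x=6 (Hillcrest, w=20) cum 615
  x=8 (Riverbend, w=50) cum 665
  x=9 (Southcross, w=30) cum 695
  x=11 (Westmoor, w=250) cum 945
⇒ x* = 6
y-coordinate, sorted with cumulative weight:
  y=0 (Westmoor, w=250) cum 250
  y=3 (Northgate, w=125) cum 375
  y=3 (Lakeside, w=175) cum 550  ← median
  y=5 (Midtown, w=225) cum 775
  y=6 (Eastvale, w=70) cum 845
  y=8 (Riverbend, w=50) cum 895
  y=9 (Hillcrest, w=20) cum 915
  y=10 (Southcross, w=30) cum 945
⇒ y* = 3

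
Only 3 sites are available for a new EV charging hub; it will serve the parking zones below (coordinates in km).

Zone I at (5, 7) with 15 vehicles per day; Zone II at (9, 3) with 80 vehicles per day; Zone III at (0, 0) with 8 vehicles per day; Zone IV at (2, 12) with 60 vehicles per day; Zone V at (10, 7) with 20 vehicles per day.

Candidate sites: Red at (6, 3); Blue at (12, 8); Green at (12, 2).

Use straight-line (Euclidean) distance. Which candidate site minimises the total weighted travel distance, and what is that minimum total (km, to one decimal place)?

Total weighted distance at each candidate:
  Red (6, 3): total = 1059.6
  Blue (12, 8): total = 1378.9
  Green (12, 2): total = 1435.6
Minimum is at Red with total 1059.6 km.

Red, total 1059.6 km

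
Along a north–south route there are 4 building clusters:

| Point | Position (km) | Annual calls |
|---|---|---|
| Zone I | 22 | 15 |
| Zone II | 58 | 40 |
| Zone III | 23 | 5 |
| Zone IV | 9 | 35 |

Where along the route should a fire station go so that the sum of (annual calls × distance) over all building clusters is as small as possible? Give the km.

x = 22

For a sum of weighted absolute distances on a line, the optimum is the weighted median (not the mean). Total weight W = 95; half-weight = 47.5.
Sort by position and accumulate weight:
  km 9 (Zone IV, w=35) → cum 35
  km 22 (Zone I, w=15) → cum 50  ≥ 47.5 → median here
  km 23 (Zone III, w=5) → cum 55
  km 58 (Zone II, w=40) → cum 95
Optimal location: km 22.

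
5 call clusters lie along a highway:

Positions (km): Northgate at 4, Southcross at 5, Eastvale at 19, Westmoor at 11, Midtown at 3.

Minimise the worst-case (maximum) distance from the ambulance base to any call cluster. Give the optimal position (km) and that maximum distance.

The 1-center on a line is the midpoint of the two extreme points: leftmost at 3, rightmost at 19.
Optimal location = (3 + 19)/2 = 11; maximum distance = (19 − 3)/2 = 8.

location 11, max distance 8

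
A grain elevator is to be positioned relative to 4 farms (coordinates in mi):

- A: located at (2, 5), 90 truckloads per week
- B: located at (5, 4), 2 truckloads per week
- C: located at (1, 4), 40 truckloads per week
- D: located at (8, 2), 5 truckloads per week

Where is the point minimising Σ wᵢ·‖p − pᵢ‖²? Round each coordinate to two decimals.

The minimiser of Σwᵢ‖p−pᵢ‖² is the weighted centroid p* = (Σwᵢpᵢ)/(Σwᵢ).
Σwᵢ = 137.
Σwᵢxᵢ = 90·2 + 2·5 + 40·1 + 5·8 = 270.
Σwᵢyᵢ = 90·5 + 2·4 + 40·4 + 5·2 = 628.
x* = 270/137 = 1.97, y* = 628/137 = 4.58.

(1.97, 4.58)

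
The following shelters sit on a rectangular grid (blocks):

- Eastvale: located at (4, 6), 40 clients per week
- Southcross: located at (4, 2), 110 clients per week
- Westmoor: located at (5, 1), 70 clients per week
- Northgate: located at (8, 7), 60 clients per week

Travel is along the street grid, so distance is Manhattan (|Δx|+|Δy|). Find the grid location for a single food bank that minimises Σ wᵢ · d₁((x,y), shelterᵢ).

(4, 2)

Manhattan distance separates: Σwᵢ(|x−xᵢ|+|y−yᵢ|) = Σwᵢ|x−xᵢ| + Σwᵢ|y−yᵢ|, so x and y are optimised independently as 1-D weighted medians.
Total weight W = 280; half = 140.
x-coordinate, sorted with cumulative weight:
  x=4 (Eastvale, w=40) cum 40
  x=4 (Southcross, w=110) cum 150  ← median
  x=5 (Westmoor, w=70) cum 220
  x=8 (Northgate, w=60) cum 280
⇒ x* = 4
y-coordinate, sorted with cumulative weight:
  y=1 (Westmoor, w=70) cum 70
  y=2 (Southcross, w=110) cum 180  ← median
  y=6 (Eastvale, w=40) cum 220
  y=7 (Northgate, w=60) cum 280
⇒ y* = 2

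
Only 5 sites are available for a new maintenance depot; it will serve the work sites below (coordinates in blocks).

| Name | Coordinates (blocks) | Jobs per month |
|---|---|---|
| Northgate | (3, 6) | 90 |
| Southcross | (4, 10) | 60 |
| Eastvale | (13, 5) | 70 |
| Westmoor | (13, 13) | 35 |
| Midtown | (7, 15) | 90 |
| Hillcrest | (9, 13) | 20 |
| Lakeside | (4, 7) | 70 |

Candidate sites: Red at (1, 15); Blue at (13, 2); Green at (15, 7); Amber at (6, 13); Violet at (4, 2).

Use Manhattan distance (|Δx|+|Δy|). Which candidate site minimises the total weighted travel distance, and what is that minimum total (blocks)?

Amber, total 3385 blocks

Total weighted distance at each candidate:
  Red (1, 15): total = 5010
  Blue (13, 2): total = 5865
  Green (15, 7): total = 5020
  Amber (6, 13): total = 3385
  Violet (4, 2): total = 4580
Minimum is at Amber with total 3385 blocks.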